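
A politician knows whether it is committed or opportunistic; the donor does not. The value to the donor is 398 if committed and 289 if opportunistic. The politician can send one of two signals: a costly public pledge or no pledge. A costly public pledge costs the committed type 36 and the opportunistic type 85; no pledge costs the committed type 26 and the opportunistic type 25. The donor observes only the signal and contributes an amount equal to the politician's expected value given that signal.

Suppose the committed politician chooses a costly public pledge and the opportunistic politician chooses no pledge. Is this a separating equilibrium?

If types separate, pledge earns payment 398 and no pledge earns 289.
Committed: pledge gives 398 − 36 = 362; no pledge gives 289 − 26 = 263. No deviation. ✓
Opportunistic: no pledge gives 289 − 25 = 264; pledge gives 398 − 85 = 313. Would deviate. ✗

No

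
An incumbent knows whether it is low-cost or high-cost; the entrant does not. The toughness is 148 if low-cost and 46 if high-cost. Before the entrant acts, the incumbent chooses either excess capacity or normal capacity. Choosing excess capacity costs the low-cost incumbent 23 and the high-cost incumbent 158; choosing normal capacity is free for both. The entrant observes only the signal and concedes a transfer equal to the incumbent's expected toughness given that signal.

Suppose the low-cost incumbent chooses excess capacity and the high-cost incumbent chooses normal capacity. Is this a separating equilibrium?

If types separate, excess capacity earns payment 148 and normal capacity earns 46.
Low-cost: excess capacity gives 148 − 23 = 125; normal capacity gives 46 − 0 = 46. No deviation. ✓
High-cost: normal capacity gives 46 − 0 = 46; excess capacity gives 148 − 158 = -10. No deviation. ✓
Neither type gains from mimicking the other.

Yes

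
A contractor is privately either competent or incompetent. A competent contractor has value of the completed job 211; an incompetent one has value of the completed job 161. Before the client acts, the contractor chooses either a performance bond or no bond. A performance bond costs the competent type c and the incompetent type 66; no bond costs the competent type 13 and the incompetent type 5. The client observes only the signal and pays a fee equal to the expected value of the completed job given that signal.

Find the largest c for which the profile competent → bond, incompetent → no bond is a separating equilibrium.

63

Under separation: bond → competent (pays 211); no bond → incompetent (pays 161).
Incompetent: 161 − 5 = 156 ≥ 211 − 66 = 145. Holds regardless of c. ✓
Competent: 211 − c ≥ 161 − 13, so c ≤ 211 − 148 = 63.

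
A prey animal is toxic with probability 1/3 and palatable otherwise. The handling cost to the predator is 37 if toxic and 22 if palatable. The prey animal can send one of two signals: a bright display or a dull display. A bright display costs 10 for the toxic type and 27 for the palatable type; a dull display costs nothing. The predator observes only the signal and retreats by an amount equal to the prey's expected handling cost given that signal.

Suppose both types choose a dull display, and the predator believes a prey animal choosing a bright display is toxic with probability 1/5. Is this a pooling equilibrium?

Yes

At the pooled signal (dull display) the predator holds the prior 1/3 and pays 1/3·37 + 2/3·22 = 27. Off-path (bright display) belief 1/5 gives 1/5·37 + 4/5·22 = 25.
Toxic: dull display gives 27 − 0 = 27; bright display gives 25 − 10 = 15. Stays. ✓
Palatable: dull display gives 27 − 0 = 27; bright display gives 25 − 27 = -2. Stays. ✓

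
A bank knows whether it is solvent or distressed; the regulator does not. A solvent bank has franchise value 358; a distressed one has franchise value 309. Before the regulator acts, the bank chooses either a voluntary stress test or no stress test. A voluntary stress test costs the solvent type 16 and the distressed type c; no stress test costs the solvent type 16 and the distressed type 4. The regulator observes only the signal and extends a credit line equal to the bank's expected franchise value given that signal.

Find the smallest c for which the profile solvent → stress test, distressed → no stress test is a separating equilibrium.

Under separation: stress test → solvent (pays 358); no stress test → distressed (pays 309).
Solvent: 358 − 16 = 342 ≥ 309 − 16 = 293. Holds regardless of c. ✓
Distressed: 309 − 4 ≥ 358 − c, so c ≥ 358 − 305 = 53.

53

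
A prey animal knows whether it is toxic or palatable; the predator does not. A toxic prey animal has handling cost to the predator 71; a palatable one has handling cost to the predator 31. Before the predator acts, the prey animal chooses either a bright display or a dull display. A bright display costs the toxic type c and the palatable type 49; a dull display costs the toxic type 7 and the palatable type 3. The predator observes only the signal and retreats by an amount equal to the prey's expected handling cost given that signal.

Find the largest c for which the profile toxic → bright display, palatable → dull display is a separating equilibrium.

47

Under separation: bright display → toxic (pays 71); dull display → palatable (pays 31).
Palatable: 31 − 3 = 28 ≥ 71 − 49 = 22. Holds regardless of c. ✓
Toxic: 71 − c ≥ 31 − 7, so c ≤ 71 − 24 = 47.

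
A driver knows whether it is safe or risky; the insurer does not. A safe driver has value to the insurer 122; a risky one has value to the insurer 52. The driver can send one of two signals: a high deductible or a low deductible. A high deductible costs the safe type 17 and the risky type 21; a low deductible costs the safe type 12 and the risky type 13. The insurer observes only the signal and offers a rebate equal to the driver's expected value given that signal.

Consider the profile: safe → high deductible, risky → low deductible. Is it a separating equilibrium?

If types separate, high deductible earns payment 122 and low deductible earns 52.
Safe: high deductible gives 122 − 17 = 105; low deductible gives 52 − 12 = 40. No deviation. ✓
Risky: low deductible gives 52 − 13 = 39; high deductible gives 122 − 21 = 101. Would deviate. ✗

No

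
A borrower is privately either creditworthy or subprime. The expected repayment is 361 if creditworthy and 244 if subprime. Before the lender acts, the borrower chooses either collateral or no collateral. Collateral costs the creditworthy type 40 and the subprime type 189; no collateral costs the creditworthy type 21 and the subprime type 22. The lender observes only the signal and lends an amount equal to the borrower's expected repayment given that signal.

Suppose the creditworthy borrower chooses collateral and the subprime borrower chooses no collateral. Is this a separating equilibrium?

Yes

Under separation the lender infers type exactly: collateral → creditworthy (pays 361), no collateral → subprime (pays 244).
Creditworthy: collateral gives 361 − 40 = 321; no collateral gives 244 − 21 = 223. No deviation. ✓
Subprime: no collateral gives 244 − 22 = 222; collateral gives 361 − 189 = 172. No deviation. ✓
Neither type gains from mimicking the other.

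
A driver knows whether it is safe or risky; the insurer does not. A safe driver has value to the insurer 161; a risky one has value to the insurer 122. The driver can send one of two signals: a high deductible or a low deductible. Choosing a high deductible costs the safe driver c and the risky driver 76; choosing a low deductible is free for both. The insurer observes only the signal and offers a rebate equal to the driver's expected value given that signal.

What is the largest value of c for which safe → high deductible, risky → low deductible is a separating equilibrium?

Under separation: high deductible → safe (pays 161); low deductible → risky (pays 122).
Risky: 122 − 0 = 122 ≥ 161 − 76 = 85. Holds regardless of c. ✓
Safe: 161 − c ≥ 122 − 0, so c ≤ 161 − 122 = 39.

39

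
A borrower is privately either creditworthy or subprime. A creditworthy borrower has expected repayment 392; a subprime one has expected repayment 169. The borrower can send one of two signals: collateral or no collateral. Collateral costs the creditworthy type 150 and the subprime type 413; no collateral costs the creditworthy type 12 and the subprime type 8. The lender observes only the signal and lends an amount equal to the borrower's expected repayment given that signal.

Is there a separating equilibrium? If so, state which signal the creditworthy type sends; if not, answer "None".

collateral

Try creditworthy → collateral, subprime → no collateral:
  If types separate, collateral earns payment 392 and no collateral earns 169.
  Creditworthy: collateral gives 392 − 150 = 242; no collateral gives 169 − 12 = 157. No deviation. ✓
  Subprime: no collateral gives 169 − 8 = 161; collateral gives 392 − 413 = -21. No deviation. ✓
Both hold — the creditworthy type sends collateral.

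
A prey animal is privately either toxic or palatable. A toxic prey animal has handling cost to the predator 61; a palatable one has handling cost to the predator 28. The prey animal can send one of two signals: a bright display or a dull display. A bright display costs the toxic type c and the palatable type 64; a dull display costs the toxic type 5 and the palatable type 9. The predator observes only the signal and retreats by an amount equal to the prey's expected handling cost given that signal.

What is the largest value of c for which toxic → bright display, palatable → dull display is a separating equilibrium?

Under separation: bright display → toxic (pays 61); dull display → palatable (pays 28).
Palatable: 28 − 9 = 19 ≥ 61 − 64 = -3. Holds regardless of c. ✓
Toxic: 61 − c ≥ 28 − 5, so c ≤ 61 − 23 = 38.

38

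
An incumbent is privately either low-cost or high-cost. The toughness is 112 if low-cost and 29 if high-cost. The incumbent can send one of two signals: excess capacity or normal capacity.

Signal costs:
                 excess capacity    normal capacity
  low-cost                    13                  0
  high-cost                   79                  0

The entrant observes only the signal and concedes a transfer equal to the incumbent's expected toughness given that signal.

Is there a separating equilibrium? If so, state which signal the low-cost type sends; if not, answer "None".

None

Try low-cost → excess capacity, high-cost → normal capacity:
  If types separate, excess capacity earns payment 112 and normal capacity earns 29.
  Low-cost: excess capacity gives 112 − 13 = 99; normal capacity gives 29 − 0 = 29. No deviation. ✓
  High-cost: normal capacity gives 29 − 0 = 29; excess capacity gives 112 − 79 = 33. Would deviate. ✗
Try low-cost → normal capacity, high-cost → excess capacity:
  If types separate, normal capacity earns payment 112 and excess capacity earns 29.
  Low-cost: normal capacity gives 112 − 0 = 112; excess capacity gives 29 − 13 = 16. No deviation. ✓
  High-cost: excess capacity gives 29 − 79 = -50; normal capacity gives 112 − 0 = 112. Would deviate. ✗
Neither assignment is incentive-compatible.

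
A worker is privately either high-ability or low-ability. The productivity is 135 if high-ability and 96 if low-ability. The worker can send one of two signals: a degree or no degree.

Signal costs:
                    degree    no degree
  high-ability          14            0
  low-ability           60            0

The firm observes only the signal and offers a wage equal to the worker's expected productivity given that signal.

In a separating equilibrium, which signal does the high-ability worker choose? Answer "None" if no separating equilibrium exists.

degree

Try high-ability → degree, low-ability → no degree:
  Under separation the firm infers type exactly: degree → high-ability (pays 135), no degree → low-ability (pays 96).
  High-ability: degree gives 135 − 14 = 121; no degree gives 96 − 0 = 96. No deviation. ✓
  Low-ability: no degree gives 96 − 0 = 96; degree gives 135 − 60 = 75. No deviation. ✓
Both hold — the high-ability type sends degree.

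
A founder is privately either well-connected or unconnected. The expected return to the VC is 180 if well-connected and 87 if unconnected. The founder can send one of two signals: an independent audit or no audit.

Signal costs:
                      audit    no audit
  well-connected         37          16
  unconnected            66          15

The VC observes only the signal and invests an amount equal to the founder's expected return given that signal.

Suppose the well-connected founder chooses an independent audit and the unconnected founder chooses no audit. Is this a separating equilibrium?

Under separation the VC infers type exactly: audit → well-connected (pays 180), no audit → unconnected (pays 87).
Well-connected: audit gives 180 − 37 = 143; no audit gives 87 − 16 = 71. No deviation. ✓
Unconnected: no audit gives 87 − 15 = 72; audit gives 180 − 66 = 114. Would deviate. ✗

No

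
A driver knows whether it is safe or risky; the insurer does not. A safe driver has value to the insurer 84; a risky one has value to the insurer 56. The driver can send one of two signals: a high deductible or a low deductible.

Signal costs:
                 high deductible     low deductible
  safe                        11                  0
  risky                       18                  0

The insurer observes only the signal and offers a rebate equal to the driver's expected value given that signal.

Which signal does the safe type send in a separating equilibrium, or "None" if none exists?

None

Try safe → high deductible, risky → low deductible:
  Under separation the insurer infers type exactly: high deductible → safe (pays 84), low deductible → risky (pays 56).
  Safe: high deductible gives 84 − 11 = 73; low deductible gives 56 − 0 = 56. No deviation. ✓
  Risky: low deductible gives 56 − 0 = 56; high deductible gives 84 − 18 = 66. Would deviate. ✗
Try safe → low deductible, risky → high deductible:
  Under separation the insurer infers type exactly: low deductible → safe (pays 84), high deductible → risky (pays 56).
  Safe: low deductible gives 84 − 0 = 84; high deductible gives 56 − 11 = 45. No deviation. ✓
  Risky: high deductible gives 56 − 18 = 38; low deductible gives 84 − 0 = 84. Would deviate. ✗
Neither assignment is incentive-compatible.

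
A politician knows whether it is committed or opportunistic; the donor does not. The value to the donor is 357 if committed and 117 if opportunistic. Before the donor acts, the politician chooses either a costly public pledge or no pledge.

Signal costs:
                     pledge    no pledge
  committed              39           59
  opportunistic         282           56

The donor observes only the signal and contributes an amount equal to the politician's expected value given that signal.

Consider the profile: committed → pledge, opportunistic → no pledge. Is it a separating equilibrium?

No

If types separate, pledge earns payment 357 and no pledge earns 117.
Committed: pledge gives 357 − 39 = 318; no pledge gives 117 − 59 = 58. No deviation. ✓
Opportunistic: no pledge gives 117 − 56 = 61; pledge gives 357 − 282 = 75. Would deviate. ✗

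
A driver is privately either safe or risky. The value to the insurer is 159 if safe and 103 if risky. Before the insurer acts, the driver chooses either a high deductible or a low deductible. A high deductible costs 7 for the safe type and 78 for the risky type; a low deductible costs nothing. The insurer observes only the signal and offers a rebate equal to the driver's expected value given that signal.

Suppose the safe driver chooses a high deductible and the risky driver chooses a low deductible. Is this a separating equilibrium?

Yes

If types separate, high deductible earns payment 159 and low deductible earns 103.
Safe: high deductible gives 159 − 7 = 152; low deductible gives 103 − 0 = 103. No deviation. ✓
Risky: low deductible gives 103 − 0 = 103; high deductible gives 159 − 78 = 81. No deviation. ✓
Both incentive constraints hold.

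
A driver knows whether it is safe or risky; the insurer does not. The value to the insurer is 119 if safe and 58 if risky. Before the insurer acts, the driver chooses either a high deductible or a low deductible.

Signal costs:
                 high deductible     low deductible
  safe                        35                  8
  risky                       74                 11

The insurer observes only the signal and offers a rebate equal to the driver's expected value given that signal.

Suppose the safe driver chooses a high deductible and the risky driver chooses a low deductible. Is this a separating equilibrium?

If types separate, high deductible earns payment 119 and low deductible earns 58.
Safe: high deductible gives 119 − 35 = 84; low deductible gives 58 − 8 = 50. No deviation. ✓
Risky: low deductible gives 58 − 11 = 47; high deductible gives 119 − 74 = 45. No deviation. ✓
Neither type gains from mimicking the other.

Yes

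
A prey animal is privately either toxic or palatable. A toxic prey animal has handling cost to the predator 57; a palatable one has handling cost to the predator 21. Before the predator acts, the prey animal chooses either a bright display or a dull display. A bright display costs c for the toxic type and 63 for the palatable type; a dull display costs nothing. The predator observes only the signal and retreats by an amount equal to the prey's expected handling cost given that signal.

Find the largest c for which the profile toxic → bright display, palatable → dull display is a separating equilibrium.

36

Under separation: bright display → toxic (pays 57); dull display → palatable (pays 21).
Palatable: 21 − 0 = 21 ≥ 57 − 63 = -6. Holds regardless of c. ✓
Toxic: 57 − c ≥ 21 − 0, so c ≤ 57 − 21 = 36.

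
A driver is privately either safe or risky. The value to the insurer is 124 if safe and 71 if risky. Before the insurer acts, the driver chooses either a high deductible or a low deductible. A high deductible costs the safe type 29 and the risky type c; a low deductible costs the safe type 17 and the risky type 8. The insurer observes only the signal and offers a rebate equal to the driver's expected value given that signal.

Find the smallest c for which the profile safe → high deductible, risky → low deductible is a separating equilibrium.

Under separation: high deductible → safe (pays 124); low deductible → risky (pays 71).
Safe: 124 − 29 = 95 ≥ 71 − 17 = 54. Holds regardless of c. ✓
Risky: 71 − 8 ≥ 124 − c, so c ≥ 124 − 63 = 61.

61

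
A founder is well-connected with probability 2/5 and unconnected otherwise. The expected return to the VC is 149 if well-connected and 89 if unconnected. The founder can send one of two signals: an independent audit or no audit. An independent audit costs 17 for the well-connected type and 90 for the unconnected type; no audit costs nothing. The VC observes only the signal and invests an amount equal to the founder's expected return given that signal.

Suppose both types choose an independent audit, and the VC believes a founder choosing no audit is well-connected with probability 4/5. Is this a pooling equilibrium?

At the pooled signal (audit) the VC holds the prior 2/5 and pays 2/5·149 + 3/5·89 = 113. Off-path (no audit) belief 4/5 gives 4/5·149 + 1/5·89 = 137.
Well-connected: audit gives 113 − 17 = 96; no audit gives 137 − 0 = 137. Deviates. ✗
Unconnected: audit gives 113 − 90 = 23; no audit gives 137 − 0 = 137. Deviates. ✗

No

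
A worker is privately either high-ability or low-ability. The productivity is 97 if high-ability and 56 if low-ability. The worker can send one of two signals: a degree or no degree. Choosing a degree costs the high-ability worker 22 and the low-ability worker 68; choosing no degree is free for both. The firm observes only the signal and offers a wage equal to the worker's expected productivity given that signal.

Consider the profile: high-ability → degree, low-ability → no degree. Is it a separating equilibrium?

Under separation the firm infers type exactly: degree → high-ability (pays 97), no degree → low-ability (pays 56).
High-ability: degree gives 97 − 22 = 75; no degree gives 56 − 0 = 56. No deviation. ✓
Low-ability: no degree gives 56 − 0 = 56; degree gives 97 − 68 = 29. No deviation. ✓
Neither type gains from mimicking the other.

Yes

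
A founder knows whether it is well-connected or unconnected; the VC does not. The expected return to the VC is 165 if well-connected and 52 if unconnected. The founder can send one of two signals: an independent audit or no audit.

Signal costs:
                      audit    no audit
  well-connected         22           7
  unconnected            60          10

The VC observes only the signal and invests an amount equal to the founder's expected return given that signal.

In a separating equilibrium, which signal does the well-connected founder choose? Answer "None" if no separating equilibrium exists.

None

Try well-connected → audit, unconnected → no audit:
  Under separation the VC infers type exactly: audit → well-connected (pays 165), no audit → unconnected (pays 52).
  Well-connected: audit gives 165 − 22 = 143; no audit gives 52 − 7 = 45. No deviation. ✓
  Unconnected: no audit gives 52 − 10 = 42; audit gives 165 − 60 = 105. Would deviate. ✗
Try well-connected → no audit, unconnected → audit:
  Under separation the VC infers type exactly: no audit → well-connected (pays 165), audit → unconnected (pays 52).
  Well-connected: no audit gives 165 − 7 = 158; audit gives 52 − 22 = 30. No deviation. ✓
  Unconnected: audit gives 52 − 60 = -8; no audit gives 165 − 10 = 155. Would deviate. ✗
Neither assignment is incentive-compatible.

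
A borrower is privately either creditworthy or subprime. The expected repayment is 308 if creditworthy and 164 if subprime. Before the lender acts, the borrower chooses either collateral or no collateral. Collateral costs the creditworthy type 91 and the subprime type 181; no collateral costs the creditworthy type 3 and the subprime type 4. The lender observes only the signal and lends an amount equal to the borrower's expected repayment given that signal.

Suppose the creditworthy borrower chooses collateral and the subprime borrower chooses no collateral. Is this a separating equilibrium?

If types separate, collateral earns payment 308 and no collateral earns 164.
Creditworthy: collateral gives 308 − 91 = 217; no collateral gives 164 − 3 = 161. No deviation. ✓
Subprime: no collateral gives 164 − 4 = 160; collateral gives 308 − 181 = 127. No deviation. ✓
Neither type gains from mimicking the other.

Yes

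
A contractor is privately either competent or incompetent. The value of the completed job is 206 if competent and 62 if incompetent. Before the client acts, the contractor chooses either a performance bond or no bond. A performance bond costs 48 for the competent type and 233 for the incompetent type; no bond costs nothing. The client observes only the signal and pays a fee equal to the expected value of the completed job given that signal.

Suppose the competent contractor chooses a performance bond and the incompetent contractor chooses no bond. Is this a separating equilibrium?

Yes

If types separate, bond earns payment 206 and no bond earns 62.
Competent: bond gives 206 − 48 = 158; no bond gives 62 − 0 = 62. No deviation. ✓
Incompetent: no bond gives 62 − 0 = 62; bond gives 206 − 233 = -27. No deviation. ✓
Both incentive constraints hold.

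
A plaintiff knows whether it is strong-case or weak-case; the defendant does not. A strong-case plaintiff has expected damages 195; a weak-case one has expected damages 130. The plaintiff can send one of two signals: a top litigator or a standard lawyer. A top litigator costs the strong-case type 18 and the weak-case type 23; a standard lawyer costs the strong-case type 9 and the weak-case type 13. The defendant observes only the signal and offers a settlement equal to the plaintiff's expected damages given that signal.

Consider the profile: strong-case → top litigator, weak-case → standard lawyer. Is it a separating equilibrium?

No

Under separation the defendant infers type exactly: top litigator → strong-case (pays 195), standard lawyer → weak-case (pays 130).
Strong-case: top litigator gives 195 − 18 = 177; standard lawyer gives 130 − 9 = 121. No deviation. ✓
Weak-case: standard lawyer gives 130 − 13 = 117; top litigator gives 195 − 23 = 172. Would deviate. ✗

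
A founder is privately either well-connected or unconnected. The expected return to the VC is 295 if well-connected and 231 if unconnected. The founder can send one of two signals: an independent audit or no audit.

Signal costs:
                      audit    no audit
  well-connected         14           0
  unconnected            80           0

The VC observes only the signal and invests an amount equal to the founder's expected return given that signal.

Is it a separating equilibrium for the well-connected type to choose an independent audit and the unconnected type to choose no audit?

Yes

Under separation the VC infers type exactly: audit → well-connected (pays 295), no audit → unconnected (pays 231).
Well-connected: audit gives 295 − 14 = 281; no audit gives 231 − 0 = 231. No deviation. ✓
Unconnected: no audit gives 231 − 0 = 231; audit gives 295 − 80 = 215. No deviation. ✓
Both incentive constraints hold.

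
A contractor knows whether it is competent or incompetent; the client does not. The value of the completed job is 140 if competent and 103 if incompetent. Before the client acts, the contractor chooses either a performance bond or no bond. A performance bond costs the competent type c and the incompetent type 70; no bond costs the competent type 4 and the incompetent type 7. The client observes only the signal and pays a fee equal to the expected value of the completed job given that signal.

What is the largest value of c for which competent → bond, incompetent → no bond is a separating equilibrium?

41

Under separation: bond → competent (pays 140); no bond → incompetent (pays 103).
Incompetent: 103 − 7 = 96 ≥ 140 − 70 = 70. Holds regardless of c. ✓
Competent: 140 − c ≥ 103 − 4, so c ≤ 140 − 99 = 41.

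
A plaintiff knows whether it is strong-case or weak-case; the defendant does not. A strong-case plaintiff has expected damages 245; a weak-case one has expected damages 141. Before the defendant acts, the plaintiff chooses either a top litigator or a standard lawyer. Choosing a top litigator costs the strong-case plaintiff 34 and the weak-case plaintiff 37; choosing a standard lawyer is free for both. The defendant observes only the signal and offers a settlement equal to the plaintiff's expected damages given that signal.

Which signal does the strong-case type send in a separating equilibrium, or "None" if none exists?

None

Try strong-case → top litigator, weak-case → standard lawyer:
  Under separation the defendant infers type exactly: top litigator → strong-case (pays 245), standard lawyer → weak-case (pays 141).
  Strong-case: top litigator gives 245 − 34 = 211; standard lawyer gives 141 − 0 = 141. No deviation. ✓
  Weak-case: standard lawyer gives 141 − 0 = 141; top litigator gives 245 − 37 = 208. Would deviate. ✗
Try strong-case → standard lawyer, weak-case → top litigator:
  Under separation the defendant infers type exactly: standard lawyer → strong-case (pays 245), top litigator → weak-case (pays 141).
  Strong-case: standard lawyer gives 245 − 0 = 245; top litigator gives 141 − 34 = 107. No deviation. ✓
  Weak-case: top litigator gives 141 − 37 = 104; standard lawyer gives 245 − 0 = 245. Would deviate. ✗
Neither assignment is incentive-compatible.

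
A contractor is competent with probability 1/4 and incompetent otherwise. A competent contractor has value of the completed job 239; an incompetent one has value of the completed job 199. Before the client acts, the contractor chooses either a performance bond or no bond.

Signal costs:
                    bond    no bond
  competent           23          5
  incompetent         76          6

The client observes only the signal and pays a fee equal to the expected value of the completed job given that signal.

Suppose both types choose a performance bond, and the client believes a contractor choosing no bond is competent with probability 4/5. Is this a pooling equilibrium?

No

On the equilibrium path (bond) the client holds the prior 1/4 and pays 1/4·239 + 3/4·199 = 209. Off-path (no bond) belief 4/5 gives 4/5·239 + 1/5·199 = 231.
Competent: bond gives 209 − 23 = 186; no bond gives 231 − 5 = 226. Deviates. ✗
Incompetent: bond gives 209 − 76 = 133; no bond gives 231 − 6 = 225. Deviates. ✗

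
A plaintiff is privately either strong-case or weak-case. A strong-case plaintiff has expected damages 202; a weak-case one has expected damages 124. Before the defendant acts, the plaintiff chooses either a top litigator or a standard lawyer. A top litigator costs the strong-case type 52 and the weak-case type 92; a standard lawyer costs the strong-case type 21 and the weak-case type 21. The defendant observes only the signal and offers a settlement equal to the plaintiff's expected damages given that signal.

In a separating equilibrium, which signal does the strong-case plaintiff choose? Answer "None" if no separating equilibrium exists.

Try strong-case → top litigator, weak-case → standard lawyer:
  If types separate, top litigator earns payment 202 and standard lawyer earns 124.
  Strong-case: top litigator gives 202 − 52 = 150; standard lawyer gives 124 − 21 = 103. No deviation. ✓
  Weak-case: standard lawyer gives 124 − 21 = 103; top litigator gives 202 − 92 = 110. Would deviate. ✗
Try strong-case → standard lawyer, weak-case → top litigator:
  If types separate, standard lawyer earns payment 202 and top litigator earns 124.
  Strong-case: standard lawyer gives 202 − 21 = 181; top litigator gives 124 − 52 = 72. No deviation. ✓
  Weak-case: top litigator gives 124 − 92 = 32; standard lawyer gives 202 − 21 = 181. Would deviate. ✗
Neither assignment is incentive-compatible.

None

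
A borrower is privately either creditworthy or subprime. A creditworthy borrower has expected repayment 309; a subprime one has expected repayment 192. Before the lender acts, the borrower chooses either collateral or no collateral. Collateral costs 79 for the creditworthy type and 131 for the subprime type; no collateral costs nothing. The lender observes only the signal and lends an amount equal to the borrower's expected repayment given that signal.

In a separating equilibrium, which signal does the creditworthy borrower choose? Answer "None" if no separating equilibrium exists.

collateral

Try creditworthy → collateral, subprime → no collateral:
  Under separation the lender infers type exactly: collateral → creditworthy (pays 309), no collateral → subprime (pays 192).
  Creditworthy: collateral gives 309 − 79 = 230; no collateral gives 192 − 0 = 192. No deviation. ✓
  Subprime: no collateral gives 192 − 0 = 192; collateral gives 309 − 131 = 178. No deviation. ✓
Both hold — the creditworthy type sends collateral.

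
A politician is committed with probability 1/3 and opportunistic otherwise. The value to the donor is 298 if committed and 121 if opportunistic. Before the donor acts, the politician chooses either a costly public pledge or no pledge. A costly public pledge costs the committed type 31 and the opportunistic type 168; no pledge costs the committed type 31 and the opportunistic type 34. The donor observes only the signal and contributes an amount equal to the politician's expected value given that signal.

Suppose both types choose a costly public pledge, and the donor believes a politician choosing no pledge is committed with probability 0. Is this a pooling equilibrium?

No

At the pooled signal (pledge) the donor holds the prior 1/3 and pays 1/3·298 + 2/3·121 = 180. Off-path (no pledge) belief 0 gives 0·298 + 1·121 = 121.
Committed: pledge gives 180 − 31 = 149; no pledge gives 121 − 31 = 90. Stays. ✓
Opportunistic: pledge gives 180 − 168 = 12; no pledge gives 121 − 34 = 87. Deviates. ✗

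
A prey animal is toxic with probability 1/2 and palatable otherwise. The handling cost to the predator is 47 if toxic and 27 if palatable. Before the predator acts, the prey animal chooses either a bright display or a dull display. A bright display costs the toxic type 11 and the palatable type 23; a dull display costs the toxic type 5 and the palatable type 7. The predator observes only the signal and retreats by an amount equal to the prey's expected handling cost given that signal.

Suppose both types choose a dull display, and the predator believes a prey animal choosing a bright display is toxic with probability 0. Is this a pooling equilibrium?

At the pooled signal (dull display) the predator holds the prior 1/2 and pays 1/2·47 + 1/2·27 = 37. Off-path (bright display) belief 0 gives 0·47 + 1·27 = 27.
Toxic: dull display gives 37 − 5 = 32; bright display gives 27 − 11 = 16. Stays. ✓
Palatable: dull display gives 37 − 7 = 30; bright display gives 27 − 23 = 4. Stays. ✓

Yes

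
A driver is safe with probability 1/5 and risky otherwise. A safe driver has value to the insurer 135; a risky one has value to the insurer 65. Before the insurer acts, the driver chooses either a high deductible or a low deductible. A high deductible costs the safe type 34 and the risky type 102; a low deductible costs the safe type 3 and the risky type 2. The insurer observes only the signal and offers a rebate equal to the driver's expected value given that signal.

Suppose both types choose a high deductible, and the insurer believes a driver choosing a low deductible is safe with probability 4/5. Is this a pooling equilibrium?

No

At the pooled signal (high deductible) the insurer holds the prior 1/5 and pays 1/5·135 + 4/5·65 = 79. Off-path (low deductible) belief 4/5 gives 4/5·135 + 1/5·65 = 121.
Safe: high deductible gives 79 − 34 = 45; low deductible gives 121 − 3 = 118. Deviates. ✗
Risky: high deductible gives 79 − 102 = -23; low deductible gives 121 − 2 = 119. Deviates. ✗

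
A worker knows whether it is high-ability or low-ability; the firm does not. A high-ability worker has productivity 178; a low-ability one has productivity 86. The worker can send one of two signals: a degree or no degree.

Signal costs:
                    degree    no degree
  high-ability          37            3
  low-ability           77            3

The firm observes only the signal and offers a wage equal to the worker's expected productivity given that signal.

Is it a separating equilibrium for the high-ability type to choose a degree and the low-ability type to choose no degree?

No

If types separate, degree earns payment 178 and no degree earns 86.
High-ability: degree gives 178 − 37 = 141; no degree gives 86 − 3 = 83. No deviation. ✓
Low-ability: no degree gives 86 − 3 = 83; degree gives 178 − 77 = 101. Would deviate. ✗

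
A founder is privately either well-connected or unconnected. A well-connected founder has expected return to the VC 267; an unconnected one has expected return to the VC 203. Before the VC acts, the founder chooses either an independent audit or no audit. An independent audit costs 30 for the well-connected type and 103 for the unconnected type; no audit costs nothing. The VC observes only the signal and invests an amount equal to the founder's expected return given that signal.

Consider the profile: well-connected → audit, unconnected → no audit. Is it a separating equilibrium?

If types separate, audit earns payment 267 and no audit earns 203.
Well-connected: audit gives 267 − 30 = 237; no audit gives 203 − 0 = 203. No deviation. ✓
Unconnected: no audit gives 203 − 0 = 203; audit gives 267 − 103 = 164. No deviation. ✓
Neither type gains from mimicking the other.

Yes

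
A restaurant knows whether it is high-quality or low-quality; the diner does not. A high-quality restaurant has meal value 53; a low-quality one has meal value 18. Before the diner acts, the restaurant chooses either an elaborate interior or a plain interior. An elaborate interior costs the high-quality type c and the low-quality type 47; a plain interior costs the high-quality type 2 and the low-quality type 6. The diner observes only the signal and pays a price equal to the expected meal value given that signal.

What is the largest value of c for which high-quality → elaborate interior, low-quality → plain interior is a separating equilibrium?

Under separation: elaborate interior → high-quality (pays 53); plain interior → low-quality (pays 18).
Low-quality: 18 − 6 = 12 ≥ 53 − 47 = 6. Holds regardless of c. ✓
High-quality: 53 − c ≥ 18 − 2, so c ≤ 53 − 16 = 37.

37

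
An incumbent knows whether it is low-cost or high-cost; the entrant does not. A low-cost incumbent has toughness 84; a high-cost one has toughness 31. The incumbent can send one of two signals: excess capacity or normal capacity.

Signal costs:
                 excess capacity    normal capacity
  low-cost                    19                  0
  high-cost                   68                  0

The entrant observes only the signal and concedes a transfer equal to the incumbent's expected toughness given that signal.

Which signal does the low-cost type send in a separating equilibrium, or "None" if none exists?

excess capacity

Try low-cost → excess capacity, high-cost → normal capacity:
  If types separate, excess capacity earns payment 84 and normal capacity earns 31.
  Low-cost: excess capacity gives 84 − 19 = 65; normal capacity gives 31 − 0 = 31. No deviation. ✓
  High-cost: normal capacity gives 31 − 0 = 31; excess capacity gives 84 − 68 = 16. No deviation. ✓
Both hold — the low-cost type sends excess capacity.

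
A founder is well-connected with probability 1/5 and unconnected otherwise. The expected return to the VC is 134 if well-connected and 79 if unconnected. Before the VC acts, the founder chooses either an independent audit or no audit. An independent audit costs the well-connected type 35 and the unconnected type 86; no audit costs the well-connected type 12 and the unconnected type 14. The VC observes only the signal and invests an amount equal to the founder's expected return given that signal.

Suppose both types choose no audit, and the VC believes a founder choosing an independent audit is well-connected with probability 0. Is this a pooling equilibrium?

Yes

On the equilibrium path (no audit) the VC holds the prior 1/5 and pays 1/5·134 + 4/5·79 = 90. Off-path (audit) belief 0 gives 0·134 + 1·79 = 79.
Well-connected: no audit gives 90 − 12 = 78; audit gives 79 − 35 = 44. Stays. ✓
Unconnected: no audit gives 90 − 14 = 76; audit gives 79 − 86 = -7. Stays. ✓
Beliefs are Bayes-consistent on-path and both types best-respond.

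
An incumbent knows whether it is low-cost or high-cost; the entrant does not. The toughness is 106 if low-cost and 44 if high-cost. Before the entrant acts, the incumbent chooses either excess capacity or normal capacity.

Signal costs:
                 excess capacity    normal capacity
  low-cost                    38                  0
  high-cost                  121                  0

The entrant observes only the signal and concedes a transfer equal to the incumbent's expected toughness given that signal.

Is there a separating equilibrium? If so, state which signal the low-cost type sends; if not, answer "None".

excess capacity

Try low-cost → excess capacity, high-cost → normal capacity:
  If types separate, excess capacity earns payment 106 and normal capacity earns 44.
  Low-cost: excess capacity gives 106 − 38 = 68; normal capacity gives 44 − 0 = 44. No deviation. ✓
  High-cost: normal capacity gives 44 − 0 = 44; excess capacity gives 106 − 121 = -15. No deviation. ✓
Both hold — the low-cost type sends excess capacity.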